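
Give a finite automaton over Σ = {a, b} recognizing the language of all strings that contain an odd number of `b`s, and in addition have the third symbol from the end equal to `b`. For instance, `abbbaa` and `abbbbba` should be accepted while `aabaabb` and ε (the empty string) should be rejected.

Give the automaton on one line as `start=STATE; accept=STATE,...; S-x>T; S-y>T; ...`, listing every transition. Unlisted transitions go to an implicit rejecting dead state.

Build one automaton per condition and run them in lockstep. The first has 2 states tracking the count of `b`s modulo 2; the second has 15 states tracking the last 3 symbols read. A product state is a pair (one from each), accepting exactly when both do.
          a    b  
>  q0     q1   q2 
   q1     q3   q4 
   q2     q5   q6 
   q3     q7   q8 
   q4     q9  q10 
   q5    q11  q12 
   q6    q13  q14 
   q7     q7   q8 
   q8     q9  q10 
   q9    q11  q12 
   q10   q13  q14 
 * q11   q15  q16 
   q12   q17  q18 
   q13   q19  q20 
 * q14   q21  q22 
   q15   q15  q16 
   q16   q17  q18 
   q17   q19  q20 
   q18   q21  q22 
   q19    q7   q8 
 * q20    q9  q10 
 * q21   q11  q12 
   q22   q13  q14 
(> = start, * = accepting)

start=q0; accept=q11,q14,q20,q21; q0-a>q1; q0-b>q2; q1-a>q3; q1-b>q4; q2-a>q5; q2-b>q6; q3-a>q7; q3-b>q8; q4-a>q9; q4-b>q10; q5-a>q11; q5-b>q12; q6-a>q13; q6-b>q14; q7-a>q7; q7-b>q8; q8-a>q9; q8-b>q10; q9-a>q11; q9-b>q12; q10-a>q13; q10-b>q14; q11-a>q15; q11-b>q16; q12-a>q17; q12-b>q18; q13-a>q19; q13-b>q20; q14-a>q21; q14-b>q22; q15-a>q15; q15-b>q16; q16-a>q17; q16-b>q18; q17-a>q19; q17-b>q20; q18-a>q21; q18-b>q22; q19-a>q7; q19-b>q8; q20-a>q9; q20-b>q10; q21-a>q11; q21-b>q12; q22-a>q13; q22-b>q14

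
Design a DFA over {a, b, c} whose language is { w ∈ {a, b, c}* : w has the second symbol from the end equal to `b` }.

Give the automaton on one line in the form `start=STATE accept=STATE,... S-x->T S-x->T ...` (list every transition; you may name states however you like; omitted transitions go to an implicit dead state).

A DFA must remember the last 2 symbols (since which symbol is second-to-last isn't known until the input ends). Use one state per possible window of the last ≤2 symbols; accept from those whose window starts with `b`.
A 13-state machine:
          a    b    c  
>  q0     q1   q2   q3 
   q1     q4   q5   q6 
   q2     q7   q8   q9 
   q3    q10  q11  q12 
   q4     q4   q5   q6 
   q5     q7   q8   q9 
   q6    q10  q11  q12 
 * q7     q4   q5   q6 
 * q8     q7   q8   q9 
 * q9    q10  q11  q12 
   q10    q4   q5   q6 
   q11    q7   q8   q9 
   q12   q10  q11  q12 
(> = start, * = accepting)

start=q0 accept=q7,q8,q9 q0-a->q1 q0-b->q2 q0-c->q3 q1-a->q4 q1-b->q5 q1-c->q6 q2-a->q7 q2-b->q8 q2-c->q9 q3-a->q10 q3-b->q11 q3-c->q12 q4-a->q4 q4-b->q5 q4-c->q6 q5-a->q7 q5-b->q8 q5-c->q9 q6-a->q10 q6-b->q11 q6-c->q12 q7-a->q4 q7-b->q5 q7-c->q6 q8-a->q7 q8-b->q8 q8-c->q9 q9-a->q10 q9-b->q11 q9-c->q12 q10-a->q4 q10-b->q5 q10-c->q6 q11-a->q7 q11-b->q8 q11-c->q9 q12-a->q10 q12-b->q11 q12-c->q12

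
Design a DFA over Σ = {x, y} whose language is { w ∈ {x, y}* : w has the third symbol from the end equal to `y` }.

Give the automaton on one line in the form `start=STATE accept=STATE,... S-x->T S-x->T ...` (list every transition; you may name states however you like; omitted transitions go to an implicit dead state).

start=q0 accept=q11,q12,q13,q14 q0-x->q1 q0-y->q2 q1-x->q3 q1-y->q4 q2-x->q5 q2-y->q6 q3-x->q7 q3-y->q8 q4-x->q9 q4-y->q10 q5-x->q11 q5-y->q12 q6-x->q13 q6-y->q14 q7-x->q7 q7-y->q8 q8-x->q9 q8-y->q10 q9-x->q11 q9-y->q12 q10-x->q13 q10-y->q14 q11-x->q7 q11-y->q8 q12-x->q9 q12-y->q10 q13-x->q11 q13-y->q12 q14-x->q13 q14-y->q14

Because acceptance depends on a position counted from the end, the machine has to buffer the most recent 3 symbols. Make each state the string of the last up-to-3 symbols read; on input `x` shift the window left and append `x`. Accept when the buffered window has length 3 and begins with `y`.
With 15 states:
          x    y  
>  q0     q1   q2 
   q1     q3   q4 
   q2     q5   q6 
   q3     q7   q8 
   q4     q9  q10 
   q5    q11  q12 
   q6    q13  q14 
   q7     q7   q8 
   q8     q9  q10 
   q9    q11  q12 
   q10   q13  q14 
 * q11    q7   q8 
 * q12    q9  q10 
 * q13   q11  q12 
 * q14   q13  q14 
(> = start, * = accepting)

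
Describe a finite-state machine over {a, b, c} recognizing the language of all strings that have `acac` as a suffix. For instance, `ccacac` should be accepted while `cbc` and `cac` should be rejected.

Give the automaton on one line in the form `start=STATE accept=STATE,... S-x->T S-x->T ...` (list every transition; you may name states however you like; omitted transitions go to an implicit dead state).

Remember how much of `acac` the current input suffix matches. State q0 means no match yet; q1 means the last symbol is `a`; q2 means the last 2 symbols are `ac`; q3 means the last 3 symbols are `aca`; q4 means the last 4 symbols are `acac`. Only q4 accepts. On a mismatch, fall back to the longest proper suffix that is still a prefix of `acac`.
A 5-state machine:
        a   b   c  
>  q0   q1  q0  q0 
   q1   q1  q0  q2 
   q2   q3  q0  q0 
   q3   q1  q0  q4 
 * q4   q3  q0  q0 
(> = start, * = accepting)

start=q0 accept=q4 q0-a->q1 q0-b->q0 q0-c->q0 q1-a->q1 q1-b->q0 q1-c->q2 q2-a->q3 q2-b->q0 q2-c->q0 q3-a->q1 q3-b->q0 q3-c->q4 q4-a->q3 q4-b->q0 q4-c->q0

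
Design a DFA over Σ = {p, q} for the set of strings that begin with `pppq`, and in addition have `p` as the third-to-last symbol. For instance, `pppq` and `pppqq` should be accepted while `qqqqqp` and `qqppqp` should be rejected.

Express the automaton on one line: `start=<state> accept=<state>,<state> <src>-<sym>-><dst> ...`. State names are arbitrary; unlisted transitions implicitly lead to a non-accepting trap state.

start=S0 accept=S5,S6,S7,S12 S0-p->S1 S0-q->S2 S1-p->S3 S1-q->S2 S2-p->S2 S2-q->S2 S3-p->S4 S3-q->S2 S4-p->S2 S4-q->S5 S5-p->S6 S5-q->S7 S6-p->S8 S6-q->S9 S7-p->S10 S7-q->S11 S8-p->S12 S8-q->S5 S9-p->S6 S9-q->S7 S10-p->S8 S10-q->S9 S11-p->S10 S11-q->S11 S12-p->S12 S12-q->S5

Handle the two conditions separately and then intersect. One (6 states) tracks whether the input so far still matches the prefix `pppq`; the other (15 states) tracks the last 3 symbols read. Each combined state is a pair, one component from each; accept when both components accept. After merging equivalent states the machine shrinks.
A 13-state machine:
          p    q  
>  S0     S1   S2 
   S1     S3   S2 
   S2     S2   S2 
   S3     S4   S2 
   S4     S2   S5 
 * S5     S6   S7 
 * S6     S8   S9 
 * S7    S10  S11 
   S8    S12   S5 
   S9     S6   S7 
   S10    S8   S9 
   S11   S10  S11 
 * S12   S12   S5 
(> = start, * = accepting)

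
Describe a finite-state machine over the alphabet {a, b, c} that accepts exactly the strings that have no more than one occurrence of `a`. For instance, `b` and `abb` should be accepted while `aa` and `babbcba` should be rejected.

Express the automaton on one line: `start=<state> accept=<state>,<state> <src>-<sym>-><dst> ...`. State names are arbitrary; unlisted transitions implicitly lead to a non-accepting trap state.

Only the number of `a`s matters, and only up to 2. Make a chain S0 → S1 → S2 advanced by each `a` (with S2 absorbing); every other symbol self-loops. The accepting set is {S0, S1}.
A 3-state machine:
        a   b   c  
>* S0   S1  S0  S0 
 * S1   S2  S1  S1 
   S2   S2  S2  S2 
(> = start, * = accepting)

start=S0 accept=S0,S1 S0-a->S1 S0-b->S0 S0-c->S0 S1-a->S2 S1-b->S1 S1-c->S1 S2-a->S2 S2-b->S2 S2-c->S2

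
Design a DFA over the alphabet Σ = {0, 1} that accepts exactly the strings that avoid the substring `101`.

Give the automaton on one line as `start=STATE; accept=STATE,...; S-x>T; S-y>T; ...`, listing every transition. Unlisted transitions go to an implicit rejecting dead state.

This is the complement of 'contains `101`'. Use the same substring-matching states — q0 through q3 holding how much of `101` has just been matched — but flip the accepting set: everything except the trap q3 accepts.
        0   1  
>* q0   q0  q1 
 * q1   q2  q1 
 * q2   q0  q3 
   q3   q3  q3 
(> = start, * = accepting)

start=q0; accept=q0,q1,q2; q0-0>q0; q0-1>q1; q1-0>q2; q1-1>q1; q2-0>q0; q2-1>q3; q3-0>q3; q3-1>q3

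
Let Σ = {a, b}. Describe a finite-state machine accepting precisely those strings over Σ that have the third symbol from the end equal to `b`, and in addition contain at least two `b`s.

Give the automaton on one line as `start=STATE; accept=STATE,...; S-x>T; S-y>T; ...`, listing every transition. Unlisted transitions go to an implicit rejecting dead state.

start=q0; accept=q5,q6,q7,q10; q0-a>q0; q0-b>q1; q1-a>q2; q1-b>q3; q2-a>q4; q2-b>q5; q3-a>q6; q3-b>q7; q4-a>q4; q4-b>q8; q5-a>q9; q5-b>q3; q6-a>q10; q6-b>q5; q7-a>q6; q7-b>q7; q8-a>q9; q8-b>q3; q9-a>q10; q9-b>q5; q10-a>q4; q10-b>q8

Handle the two conditions separately and then intersect. The first has 15 states tracking the last 3 symbols read; the second has 4 states tracking the count of `b`s, saturating at 3. A product state is a pair (one from each), accepting exactly when both do. Minimizing collapses redundant product states.
11 states suffice.
          a    b  
>  q0     q0   q1 
   q1     q2   q3 
   q2     q4   q5 
   q3     q6   q7 
   q4     q4   q8 
 * q5     q9   q3 
 * q6    q10   q5 
 * q7     q6   q7 
   q8     q9   q3 
   q9    q10   q5 
 * q10    q4   q8 
(> = start, * = accepting)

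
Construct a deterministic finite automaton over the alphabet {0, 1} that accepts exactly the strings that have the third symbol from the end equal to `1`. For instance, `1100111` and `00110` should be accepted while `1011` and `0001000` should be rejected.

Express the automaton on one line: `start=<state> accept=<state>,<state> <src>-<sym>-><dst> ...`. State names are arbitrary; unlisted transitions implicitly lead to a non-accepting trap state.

Because acceptance depends on a position counted from the end, the machine has to buffer the most recent 3 symbols. Make each state the string of the last up-to-3 symbols read; on input `x` shift the window left and append `x`. Accept when the buffered window has length 3 and begins with `1`.
With 15 states:
          0    1  
>  q0     q1   q2 
   q1     q3   q4 
   q2     q5   q6 
   q3     q7   q8 
   q4     q9  q10 
   q5    q11  q12 
   q6    q13  q14 
   q7     q7   q8 
   q8     q9  q10 
   q9    q11  q12 
   q10   q13  q14 
 * q11    q7   q8 
 * q12    q9  q10 
 * q13   q11  q12 
 * q14   q13  q14 
(> = start, * = accepting)

start=q0 accept=q11,q12,q13,q14 q0-0->q1 q0-1->q2 q1-0->q3 q1-1->q4 q2-0->q5 q2-1->q6 q3-0->q7 q3-1->q8 q4-0->q9 q4-1->q10 q5-0->q11 q5-1->q12 q6-0->q13 q6-1->q14 q7-0->q7 q7-1->q8 q8-0->q9 q8-1->q10 q9-0->q11 q9-1->q12 q10-0->q13 q10-1->q14 q11-0->q7 q11-1->q8 q12-0->q9 q12-1->q10 q13-0->q11 q13-1->q12 q14-0->q13 q14-1->q14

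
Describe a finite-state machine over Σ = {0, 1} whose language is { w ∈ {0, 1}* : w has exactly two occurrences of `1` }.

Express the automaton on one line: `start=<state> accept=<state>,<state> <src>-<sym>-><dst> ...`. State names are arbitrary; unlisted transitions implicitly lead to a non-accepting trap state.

Only the number of `1`s matters, and only up to 3. Make a chain s0 → s1 → s2 → s3 advanced by each `1` (with s3 absorbing); every other symbol self-loops. The accepting set is {s2}.
4 states suffice.
        0   1  
>  s0   s0  s1 
   s1   s1  s2 
 * s2   s2  s3 
   s3   s3  s3 
(> = start, * = accepting)

start=s0 accept=s2 s0-0->s0 s0-1->s1 s1-0->s1 s1-1->s2 s2-0->s2 s2-1->s3 s3-0->s3 s3-1->s3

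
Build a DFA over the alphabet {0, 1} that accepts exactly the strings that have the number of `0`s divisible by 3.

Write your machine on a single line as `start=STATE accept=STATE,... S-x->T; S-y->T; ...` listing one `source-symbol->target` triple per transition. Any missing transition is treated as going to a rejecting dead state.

start=s0; accept=s0; s0-0->s1; s0-1->s0; s1-0->s2; s1-1->s1; s2-0->s0; s2-1->s2

The only thing that matters is how many `0`s have appeared, reduced mod 3. Use one state per residue: s0 for 0, …, s2 for 2. Reading `0` moves to the next residue; anything else stays put. s0 is accepting.
A 3-state machine:
        0   1  
>* s0   s1  s0 
   s1   s2  s1 
   s2   s0  s2 
(> = start, * = accepting)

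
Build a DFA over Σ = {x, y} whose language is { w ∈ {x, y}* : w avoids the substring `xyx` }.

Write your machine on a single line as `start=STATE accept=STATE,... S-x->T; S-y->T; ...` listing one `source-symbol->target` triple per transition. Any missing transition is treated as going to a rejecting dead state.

Track partial matches of the forbidden pattern `xyx`. State q3 is a dead state reached once `xyx` has occurred; every other state accepts. q0 means no part of `xyx` is currently matched.
        x   y  
>* q0   q1  q0 
 * q1   q1  q2 
 * q2   q3  q0 
   q3   q3  q3 
(> = start, * = accepting)

start=q0; accept=q0,q1,q2; q0-x->q1; q0-y->q0; q1-x->q1; q1-y->q2; q2-x->q3; q2-y->q0; q3-x->q3; q3-y->q3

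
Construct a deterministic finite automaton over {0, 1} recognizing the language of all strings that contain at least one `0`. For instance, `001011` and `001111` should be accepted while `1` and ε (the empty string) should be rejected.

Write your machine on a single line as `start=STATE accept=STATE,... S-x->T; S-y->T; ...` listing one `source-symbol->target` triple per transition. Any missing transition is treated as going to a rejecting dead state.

start=q0; accept=q1,q2; q0-0->q1; q0-1->q0; q1-0->q2; q1-1->q1; q2-0->q2; q2-1->q2

Only the number of `0`s matters, and only up to 2. Make a chain q0 → q1 → q2 advanced by each `0` (with q2 absorbing); every other symbol self-loops. The accepting set is {q1, q2}.
A 3-state machine:
        0   1  
>  q0   q1  q0 
 * q1   q2  q1 
 * q2   q2  q2 
(> = start, * = accepting)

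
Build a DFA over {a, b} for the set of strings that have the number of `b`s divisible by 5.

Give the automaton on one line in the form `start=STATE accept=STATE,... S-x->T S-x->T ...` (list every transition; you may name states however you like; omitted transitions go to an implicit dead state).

The only thing that matters is how many `b`s have appeared, reduced mod 5. Use one state per residue: q0 for 0, …, q4 for 4. Reading `b` moves to the next residue; anything else stays put. q0 is accepting.
A 5-state machine:
        a   b  
>* q0   q0  q1 
   q1   q1  q2 
   q2   q2  q3 
   q3   q3  q4 
   q4   q4  q0 
(> = start, * = accepting)

start=q0 accept=q0 q0-a->q0 q0-b->q1 q1-a->q1 q1-b->q2 q2-a->q2 q2-b->q3 q3-a->q3 q3-b->q4 q4-a->q4 q4-b->q0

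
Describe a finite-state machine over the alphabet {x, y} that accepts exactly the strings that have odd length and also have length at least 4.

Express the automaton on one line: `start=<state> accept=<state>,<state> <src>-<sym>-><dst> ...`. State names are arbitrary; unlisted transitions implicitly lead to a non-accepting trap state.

Build one automaton per condition and run them in lockstep. One (2 states) tracks the input length modulo 2; the other (6 states) tracks the input length, saturating at 5. Each combined state is a pair, one component from each; accept when both components accept.
        x   y  
>  q0   q1  q1 
   q1   q2  q2 
   q2   q3  q3 
   q3   q4  q4 
   q4   q5  q5 
 * q5   q6  q6 
   q6   q5  q5 
(> = start, * = accepting)

start=q0 accept=q5 q0-x->q1 q0-y->q1 q1-x->q2 q1-y->q2 q2-x->q3 q2-y->q3 q3-x->q4 q3-y->q4 q4-x->q5 q4-y->q5 q5-x->q6 q5-y->q6 q6-x->q5 q6-y->q5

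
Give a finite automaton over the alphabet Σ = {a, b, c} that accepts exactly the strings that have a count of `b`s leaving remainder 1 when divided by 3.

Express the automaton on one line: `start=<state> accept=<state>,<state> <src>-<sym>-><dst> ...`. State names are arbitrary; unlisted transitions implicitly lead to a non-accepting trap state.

Keep the running count of `b`s modulo 3: each `b` advances along the cycle s0 → s1 → s2 → s0 while other symbols loop. Accept at s1.
A 3-state machine:
        a   b   c  
>  s0   s0  s1  s0 
 * s1   s1  s2  s1 
   s2   s2  s0  s2 
(> = start, * = accepting)

start=s0 accept=s1 s0-a->s0 s0-b->s1 s0-c->s0 s1-a->s1 s1-b->s2 s1-c->s1 s2-a->s2 s2-b->s0 s2-c->s2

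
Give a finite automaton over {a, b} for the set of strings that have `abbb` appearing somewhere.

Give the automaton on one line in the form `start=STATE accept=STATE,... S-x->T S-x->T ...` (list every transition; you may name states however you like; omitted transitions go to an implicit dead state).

start=q0 accept=q4 q0-a->q1 q0-b->q0 q1-a->q1 q1-b->q2 q2-a->q1 q2-b->q3 q3-a->q1 q3-b->q4 q4-a->q4 q4-b->q4

Track how much of `abbb` has been matched so far: state q0 is no progress, q4 is the absorbing accept state reached once `abbb` has occurred. Intermediate states record partial matches; on a mismatch, fall back to the longest reusable overlap.
With 5 states:
        a   b  
>  q0   q1  q0 
   q1   q1  q2 
   q2   q1  q3 
   q3   q1  q4 
 * q4   q4  q4 
(> = start, * = accepting)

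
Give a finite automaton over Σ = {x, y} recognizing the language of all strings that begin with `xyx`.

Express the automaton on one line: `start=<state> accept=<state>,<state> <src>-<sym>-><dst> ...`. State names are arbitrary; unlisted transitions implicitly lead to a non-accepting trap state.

start=q0 accept=q3 q0-x->q1 q0-y->q4 q1-x->q4 q1-y->q2 q2-x->q3 q2-y->q4 q3-x->q3 q3-y->q3 q4-x->q4 q4-y->q4

Check the first 3 symbols one by one: q0 through q2 record how many have matched `xyx` so far; any wrong symbol goes to the dead state q4. After all 3 match we enter the accepting sink q3.
5 states suffice.
        x   y  
>  q0   q1  q4 
   q1   q4  q2 
   q2   q3  q4 
 * q3   q3  q3 
   q4   q4  q4 
(> = start, * = accepting)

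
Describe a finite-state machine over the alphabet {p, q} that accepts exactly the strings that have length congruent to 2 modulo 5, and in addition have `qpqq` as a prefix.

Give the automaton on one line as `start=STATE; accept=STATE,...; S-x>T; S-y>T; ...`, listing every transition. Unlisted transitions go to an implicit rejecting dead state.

start=A; accept=M; A-p>B; A-q>C; B-p>D; B-q>D; C-p>E; C-q>D; D-p>F; D-q>F; E-p>F; E-q>G; F-p>H; F-q>H; G-p>H; G-q>I; H-p>J; H-q>J; I-p>K; I-q>K; J-p>B; J-q>B; K-p>L; K-q>L; L-p>M; L-q>M; M-p>N; M-q>N; N-p>I; N-q>I

Build one automaton per condition and run them in lockstep. The first has 5 states tracking the input length modulo 5; the second has 6 states tracking whether the input so far still matches the prefix `qpqq`. A product state is a pair (one from each), accepting exactly when both do.
       p  q 
>  A   B  C 
   B   D  D 
   C   E  D 
   D   F  F 
   E   F  G 
   F   H  H 
   G   H  I 
   H   J  J 
   I   K  K 
   J   B  B 
   K   L  L 
   L   M  M 
 * M   N  N 
   N   I  I 
(> = start, * = accepting)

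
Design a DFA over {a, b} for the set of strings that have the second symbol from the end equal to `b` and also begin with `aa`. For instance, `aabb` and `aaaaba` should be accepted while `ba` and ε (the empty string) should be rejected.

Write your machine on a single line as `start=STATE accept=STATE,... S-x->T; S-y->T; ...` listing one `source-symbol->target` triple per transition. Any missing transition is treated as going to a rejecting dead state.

Handle the two conditions separately and then intersect. One (7 states) tracks the last 2 symbols read; the other (4 states) tracks whether the input so far still matches the prefix `aa`. Each combined state is a pair, one component from each; accept when both components accept. Equivalent product states are then merged.
7 states suffice.
        a   b  
>  S0   S1  S2 
   S1   S3  S2 
   S2   S2  S2 
   S3   S3  S4 
   S4   S5  S6 
 * S5   S3  S4 
 * S6   S5  S6 
(> = start, * = accepting)

start=S0; accept=S5,S6; S0-a->S1; S0-b->S2; S1-a->S3; S1-b->S2; S2-a->S2; S2-b->S2; S3-a->S3; S3-b->S4; S4-a->S5; S4-b->S6; S5-a->S3; S5-b->S4; S6-a->S5; S6-b->S6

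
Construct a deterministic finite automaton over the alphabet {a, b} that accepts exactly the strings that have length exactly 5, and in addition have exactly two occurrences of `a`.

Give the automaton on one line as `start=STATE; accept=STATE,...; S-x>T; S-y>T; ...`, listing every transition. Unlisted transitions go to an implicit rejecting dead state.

start=s0; accept=s12; s0-a>s1; s0-b>s2; s1-a>s3; s1-b>s4; s2-a>s4; s2-b>s5; s3-a>s6; s3-b>s7; s4-a>s7; s4-b>s8; s5-a>s8; s5-b>s9; s6-a>s6; s6-b>s6; s7-a>s6; s7-b>s10; s8-a>s10; s8-b>s11; s9-a>s11; s9-b>s6; s10-a>s6; s10-b>s12; s11-a>s12; s11-b>s6; s12-a>s6; s12-b>s6

Handle the two conditions separately and then intersect. The first has 7 states tracking the input length, saturating at 6; the second has 4 states tracking the count of `a`s, saturating at 3. A product state is a pair (one from each), accepting exactly when both do. Equivalent product states are then merged.
13 states suffice.
          a    b  
>  s0     s1   s2 
   s1     s3   s4 
   s2     s4   s5 
   s3     s6   s7 
   s4     s7   s8 
   s5     s8   s9 
   s6     s6   s6 
   s7     s6  s10 
   s8    s10  s11 
   s9    s11   s6 
   s10    s6  s12 
   s11   s12   s6 
 * s12    s6   s6 
(> = start, * = accepting)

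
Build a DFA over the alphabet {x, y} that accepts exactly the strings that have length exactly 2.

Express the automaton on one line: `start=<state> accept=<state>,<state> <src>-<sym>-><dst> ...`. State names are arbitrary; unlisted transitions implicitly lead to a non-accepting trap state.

start=q0 accept=q2 q0-x->q1 q0-y->q1 q1-x->q2 q1-y->q2 q2-x->q3 q2-y->q3 q3-x->q3 q3-y->q3

Count input length up to 3: every symbol moves from q0 toward q3, which means 'more than 2' and absorbs. Accept from {q2}.
        x   y  
>  q0   q1  q1 
   q1   q2  q2 
 * q2   q3  q3 
   q3   q3  q3 
(> = start, * = accepting)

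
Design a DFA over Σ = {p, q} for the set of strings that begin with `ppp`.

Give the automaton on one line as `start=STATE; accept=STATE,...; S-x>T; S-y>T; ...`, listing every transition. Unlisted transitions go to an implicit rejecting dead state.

start=S0; accept=S3; S0-p>S1; S0-q>S4; S1-p>S2; S1-q>S4; S2-p>S3; S2-q>S4; S3-p>S3; S3-q>S3; S4-p>S4; S4-q>S4

Check the first 3 symbols one by one: S0 through S2 record how many have matched `ppp` so far; any wrong symbol goes to the dead state S4. After all 3 match we enter the accepting sink S3.
5 states suffice.
        p   q  
>  S0   S1  S4 
   S1   S2  S4 
   S2   S3  S4 
 * S3   S3  S3 
   S4   S4  S4 
(> = start, * = accepting)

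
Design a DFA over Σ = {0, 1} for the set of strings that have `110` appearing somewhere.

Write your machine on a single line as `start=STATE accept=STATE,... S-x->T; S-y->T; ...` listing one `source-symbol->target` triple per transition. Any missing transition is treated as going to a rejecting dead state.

start=A; accept=D; A-0->A; A-1->B; B-0->A; B-1->C; C-0->D; C-1->C; D-0->D; D-1->D

States A..C record the length of the longest prefix of `110` that matches the current input suffix. Reaching D means `110` has been seen, and we stay there forever. Accept from D.
With 4 states:
       0  1 
>  A   A  B 
   B   A  C 
   C   D  C 
 * D   D  D 
(> = start, * = accepting)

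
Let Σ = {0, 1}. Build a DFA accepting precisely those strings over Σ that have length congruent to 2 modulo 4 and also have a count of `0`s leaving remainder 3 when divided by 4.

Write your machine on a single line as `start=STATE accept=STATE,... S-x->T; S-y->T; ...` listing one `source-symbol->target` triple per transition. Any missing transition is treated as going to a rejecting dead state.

Run two small machines in parallel and take their product. One (4 states) tracks the input length modulo 4; the other (4 states) tracks the count of `0`s modulo 4. Each combined state is a pair, one component from each; accept when both components accept.
          0    1  
>  q0     q1   q2 
   q1     q3   q4 
   q2     q4   q5 
   q3     q6   q7 
   q4     q7   q8 
   q5     q8   q9 
   q6     q0  q10 
   q7    q10  q11 
   q8    q11  q12 
   q9    q12   q0 
   q10    q2  q13 
   q11   q13  q14 
   q12   q14   q1 
   q13    q5  q15 
   q14   q15   q3 
 * q15    q9   q6 
(> = start, * = accepting)

start=q0; accept=q15; q0-0->q1; q0-1->q2; q1-0->q3; q1-1->q4; q2-0->q4; q2-1->q5; q3-0->q6; q3-1->q7; q4-0->q7; q4-1->q8; q5-0->q8; q5-1->q9; q6-0->q0; q6-1->q10; q7-0->q10; q7-1->q11; q8-0->q11; q8-1->q12; q9-0->q12; q9-1->q0; q10-0->q2; q10-1->q13; q11-0->q13; q11-1->q14; q12-0->q14; q12-1->q1; q13-0->q5; q13-1->q15; q14-0->q15; q14-1->q3; q15-0->q9; q15-1->q6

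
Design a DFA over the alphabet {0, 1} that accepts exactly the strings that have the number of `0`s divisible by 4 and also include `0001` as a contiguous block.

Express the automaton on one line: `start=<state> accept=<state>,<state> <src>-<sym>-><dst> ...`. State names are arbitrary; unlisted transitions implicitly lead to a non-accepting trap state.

start=A accept=M A-0->B A-1->A B-0->C B-1->D C-0->E C-1->F D-0->G D-1->D E-0->H E-1->I F-0->J F-1->F G-0->K G-1->F H-0->L H-1->M I-0->M I-1->I J-0->N J-1->O K-0->H K-1->O L-0->P L-1->Q M-0->Q M-1->M N-0->L N-1->A O-0->R O-1->O P-0->E P-1->S Q-0->S Q-1->Q R-0->T R-1->A S-0->I S-1->S T-0->P T-1->D

Build one automaton per condition and run them in lockstep. The first has 4 states tracking the count of `0`s modulo 4; the second has 5 states tracking whether and how much of `0001` has been seen. A product state is a pair (one from each), accepting exactly when both do.
A 20-state machine:
       0  1 
>  A   B  A 
   B   C  D 
   C   E  F 
   D   G  D 
   E   H  I 
   F   J  F 
   G   K  F 
   H   L  M 
   I   M  I 
   J   N  O 
   K   H  O 
   L   P  Q 
 * M   Q  M 
   N   L  A 
   O   R  O 
   P   E  S 
   Q   S  Q 
   R   T  A 
   S   I  S 
   T   P  D 
(> = start, * = accepting)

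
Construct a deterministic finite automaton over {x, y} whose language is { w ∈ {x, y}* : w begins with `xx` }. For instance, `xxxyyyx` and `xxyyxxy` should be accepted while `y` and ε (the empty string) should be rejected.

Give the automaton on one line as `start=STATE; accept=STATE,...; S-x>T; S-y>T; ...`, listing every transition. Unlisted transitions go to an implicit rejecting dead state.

start=q0; accept=q2; q0-x>q1; q0-y>q3; q1-x>q2; q1-y>q3; q2-x>q2; q2-y>q2; q3-x>q3; q3-y>q3

Walk along `xx` while the input agrees: from q0 take `x` to q1, and so on. Any deviation drops to the rejecting sink q3. Once q2 is reached the prefix is confirmed and every continuation is accepted.
4 states suffice.
        x   y  
>  q0   q1  q3 
   q1   q2  q3 
 * q2   q2  q2 
   q3   q3  q3 
(> = start, * = accepting)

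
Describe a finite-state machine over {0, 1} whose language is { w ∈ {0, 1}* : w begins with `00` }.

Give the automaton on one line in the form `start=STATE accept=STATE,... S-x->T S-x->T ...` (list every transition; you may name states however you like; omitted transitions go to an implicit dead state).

start=s0 accept=s2 s0-0->s1 s0-1->s3 s1-0->s2 s1-1->s3 s2-0->s2 s2-1->s2 s3-0->s3 s3-1->s3

Walk along `00` while the input agrees: from s0 take `0` to s1, and so on. Any deviation drops to the rejecting sink s3. Once s2 is reached the prefix is confirmed and every continuation is accepted.
A 4-state machine:
        0   1  
>  s0   s1  s3 
   s1   s2  s3 
 * s2   s2  s2 
   s3   s3  s3 
(> = start, * = accepting)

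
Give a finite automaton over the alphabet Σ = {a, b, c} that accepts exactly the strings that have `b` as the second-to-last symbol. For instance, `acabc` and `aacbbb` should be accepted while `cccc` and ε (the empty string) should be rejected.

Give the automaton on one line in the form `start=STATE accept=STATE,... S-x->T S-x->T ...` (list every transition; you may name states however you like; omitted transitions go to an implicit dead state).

A DFA must remember the last 2 symbols (since which symbol is second-to-last isn't known until the input ends). Use one state per possible window of the last ≤2 symbols; accept from those whose window starts with `b`.
A 13-state machine:
          a    b    c  
>  s0     s1   s2   s3 
   s1     s4   s5   s6 
   s2     s7   s8   s9 
   s3    s10  s11  s12 
   s4     s4   s5   s6 
   s5     s7   s8   s9 
   s6    s10  s11  s12 
 * s7     s4   s5   s6 
 * s8     s7   s8   s9 
 * s9    s10  s11  s12 
   s10    s4   s5   s6 
   s11    s7   s8   s9 
   s12   s10  s11  s12 
(> = start, * = accepting)

start=s0 accept=s7,s8,s9 s0-a->s1 s0-b->s2 s0-c->s3 s1-a->s4 s1-b->s5 s1-c->s6 s2-a->s7 s2-b->s8 s2-c->s9 s3-a->s10 s3-b->s11 s3-c->s12 s4-a->s4 s4-b->s5 s4-c->s6 s5-a->s7 s5-b->s8 s5-c->s9 s6-a->s10 s6-b->s11 s6-c->s12 s7-a->s4 s7-b->s5 s7-c->s6 s8-a->s7 s8-b->s8 s8-c->s9 s9-a->s10 s9-b->s11 s9-c->s12 s10-a->s4 s10-b->s5 s10-c->s6 s11-a->s7 s11-b->s8 s11-c->s9 s12-a->s10 s12-b->s11 s12-c->s12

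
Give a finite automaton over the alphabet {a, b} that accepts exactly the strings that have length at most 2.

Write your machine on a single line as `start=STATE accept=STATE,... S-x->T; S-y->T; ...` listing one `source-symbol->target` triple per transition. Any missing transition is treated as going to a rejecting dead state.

Count input length up to 3: every symbol moves from q0 toward q3, which means 'more than 2' and absorbs. Accept from {q0, q1, q2}.
With 4 states:
        a   b  
>* q0   q1  q1 
 * q1   q2  q2 
 * q2   q3  q3 
   q3   q3  q3 
(> = start, * = accepting)

start=q0; accept=q0,q1,q2; q0-a->q1; q0-b->q1; q1-a->q2; q1-b->q2; q2-a->q3; q2-b->q3; q3-a->q3; q3-b->q3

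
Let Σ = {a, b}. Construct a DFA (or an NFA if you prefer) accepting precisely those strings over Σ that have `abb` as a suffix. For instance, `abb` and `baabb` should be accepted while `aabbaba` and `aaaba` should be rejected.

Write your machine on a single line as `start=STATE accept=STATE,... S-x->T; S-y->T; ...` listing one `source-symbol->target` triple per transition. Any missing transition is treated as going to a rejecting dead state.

Remember how much of `abb` the current input suffix matches. State S0 means no match yet; S1 means the last symbol is `a`; S2 means the last 2 symbols are `ab`; S3 means the last 3 symbols are `abb`. Only S3 accepts. On a mismatch, fall back to the longest proper suffix that is still a prefix of `abb`.
        a   b  
>  S0   S1  S0 
   S1   S1  S2 
   S2   S1  S3 
 * S3   S1  S0 
(> = start, * = accepting)

start=S0; accept=S3; S0-a->S1; S0-b->S0; S1-a->S1; S1-b->S2; S2-a->S1; S2-b->S3; S3-a->S1; S3-b->S0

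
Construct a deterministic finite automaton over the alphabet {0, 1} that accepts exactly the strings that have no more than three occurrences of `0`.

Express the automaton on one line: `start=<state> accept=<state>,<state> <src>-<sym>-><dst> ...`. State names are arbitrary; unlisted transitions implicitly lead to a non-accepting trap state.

start=q0 accept=q0,q1,q2,q3 q0-0->q1 q0-1->q0 q1-0->q2 q1-1->q1 q2-0->q3 q2-1->q2 q3-0->q4 q3-1->q3 q4-0->q4 q4-1->q4

Count `0`s, saturating at 4: states q0 through q3 mean 0 through 3 `0`s seen; q4 means more than 3. Each `0` increments (capped at q4); other symbols loop. Accept from {q0, q1, q2, q3}.
A 5-state machine:
        0   1  
>* q0   q1  q0 
 * q1   q2  q1 
 * q2   q3  q2 
 * q3   q4  q3 
   q4   q4  q4 
(> = start, * = accepting)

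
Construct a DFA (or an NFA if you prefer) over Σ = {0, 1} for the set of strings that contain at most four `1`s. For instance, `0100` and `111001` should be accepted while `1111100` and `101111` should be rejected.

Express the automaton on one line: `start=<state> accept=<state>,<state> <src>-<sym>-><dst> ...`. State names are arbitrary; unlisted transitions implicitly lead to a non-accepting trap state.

start=q0 accept=q0,q1,q2,q3,q4 q0-0->q0 q0-1->q1 q1-0->q1 q1-1->q2 q2-0->q2 q2-1->q3 q3-0->q3 q3-1->q4 q4-0->q4 q4-1->q5 q5-0->q5 q5-1->q5

Count `1`s, saturating at 5: states q0 through q4 mean 0 through 4 `1`s seen; q5 means more than 4. Each `1` increments (capped at q5); other symbols loop. Accept from {q0, q1, q2, q3, q4}.
With 6 states:
        0   1  
>* q0   q0  q1 
 * q1   q1  q2 
 * q2   q2  q3 
 * q3   q3  q4 
 * q4   q4  q5 
   q5   q5  q5 
(> = start, * = accepting)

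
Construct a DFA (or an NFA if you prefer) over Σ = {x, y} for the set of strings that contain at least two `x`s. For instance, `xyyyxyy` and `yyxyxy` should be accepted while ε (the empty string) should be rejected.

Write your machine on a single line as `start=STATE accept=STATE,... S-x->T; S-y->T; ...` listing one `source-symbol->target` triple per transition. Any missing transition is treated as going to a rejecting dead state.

start=q0; accept=q2,q3; q0-x->q1; q0-y->q0; q1-x->q2; q1-y->q1; q2-x->q3; q2-y->q2; q3-x->q3; q3-y->q3

Count `x`s, saturating at 3: states q0 through q2 mean 0 through 2 `x`s seen; q3 means more than 2. Each `x` increments (capped at q3); other symbols loop. Accept from {q2, q3}.
A 4-state machine:
        x   y  
>  q0   q1  q0 
   q1   q2  q1 
 * q2   q3  q2 
 * q3   q3  q3 
(> = start, * = accepting)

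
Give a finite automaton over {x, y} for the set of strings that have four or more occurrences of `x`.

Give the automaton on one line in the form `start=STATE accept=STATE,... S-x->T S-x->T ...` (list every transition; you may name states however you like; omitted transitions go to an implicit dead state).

Count `x`s, saturating at 5: states S0 through S4 mean 0 through 4 `x`s seen; S5 means more than 4. Each `x` increments (capped at S5); other symbols loop. Accept from {S4, S5}.
With 6 states:
        x   y  
>  S0   S1  S0 
   S1   S2  S1 
   S2   S3  S2 
   S3   S4  S3 
 * S4   S5  S4 
 * S5   S5  S5 
(> = start, * = accepting)

start=S0 accept=S4,S5 S0-x->S1 S0-y->S0 S1-x->S2 S1-y->S1 S2-x->S3 S2-y->S2 S3-x->S4 S3-y->S3 S4-x->S5 S4-y->S4 S5-x->S5 S5-y->S5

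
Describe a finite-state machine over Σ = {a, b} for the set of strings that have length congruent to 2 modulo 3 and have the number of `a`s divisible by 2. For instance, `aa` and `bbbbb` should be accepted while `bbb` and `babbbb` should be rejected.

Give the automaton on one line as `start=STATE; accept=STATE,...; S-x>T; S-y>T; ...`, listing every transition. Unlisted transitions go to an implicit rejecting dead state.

start=q0; accept=q3; q0-a>q1; q0-b>q2; q1-a>q3; q1-b>q4; q2-a>q4; q2-b>q3; q3-a>q5; q3-b>q0; q4-a>q0; q4-b>q5; q5-a>q2; q5-b>q1

Run two small machines in parallel and take their product. The first has 3 states tracking the input length modulo 3; the second has 2 states tracking the count of `a`s modulo 2. A product state is a pair (one from each), accepting exactly when both do.
With 6 states:
        a   b  
>  q0   q1  q2 
   q1   q3  q4 
   q2   q4  q3 
 * q3   q5  q0 
   q4   q0  q5 
   q5   q2  q1 
(> = start, * = accepting)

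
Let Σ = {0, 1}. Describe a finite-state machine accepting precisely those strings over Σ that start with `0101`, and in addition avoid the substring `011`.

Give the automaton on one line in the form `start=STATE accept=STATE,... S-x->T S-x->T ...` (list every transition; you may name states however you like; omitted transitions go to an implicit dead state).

Run two small machines in parallel and take their product. The first has 6 states tracking whether the input so far still matches the prefix `0101`; the second has 4 states tracking partial matches of the forbidden pattern `011`. A product state is a pair (one from each), accepting exactly when both do. After merging equivalent states the machine shrinks.
With 7 states:
       0  1 
>  A   B  C 
   B   C  D 
   C   C  C 
   D   E  C 
   E   C  F 
 * F   G  C 
 * G   G  F 
(> = start, * = accepting)

start=A accept=F,G A-0->B A-1->C B-0->C B-1->D C-0->C C-1->C D-0->E D-1->C E-0->C E-1->F F-0->G F-1->C G-0->G G-1->F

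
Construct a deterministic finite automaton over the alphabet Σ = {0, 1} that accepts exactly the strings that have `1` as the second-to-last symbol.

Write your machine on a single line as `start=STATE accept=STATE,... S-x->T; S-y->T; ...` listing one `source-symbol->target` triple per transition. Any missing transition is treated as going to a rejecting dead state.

A DFA must remember the last 2 symbols (since which symbol is second-to-last isn't known until the input ends). Use one state per possible window of the last ≤2 symbols; accept from those whose window starts with `1`.
A 7-state machine:
        0   1  
>  s0   s1  s2 
   s1   s3  s4 
   s2   s5  s6 
   s3   s3  s4 
   s4   s5  s6 
 * s5   s3  s4 
 * s6   s5  s6 
(> = start, * = accepting)

start=s0; accept=s5,s6; s0-0->s1; s0-1->s2; s1-0->s3; s1-1->s4; s2-0->s5; s2-1->s6; s3-0->s3; s3-1->s4; s4-0->s5; s4-1->s6; s5-0->s3; s5-1->s4; s6-0->s5; s6-1->s6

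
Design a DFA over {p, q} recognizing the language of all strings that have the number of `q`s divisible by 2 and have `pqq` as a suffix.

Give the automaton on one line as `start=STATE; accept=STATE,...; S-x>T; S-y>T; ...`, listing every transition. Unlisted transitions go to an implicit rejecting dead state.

Build one automaton per condition and run them in lockstep. One (2 states) tracks the count of `q`s modulo 2; the other (4 states) tracks how much of the suffix `pqq` has currently been matched. Each combined state is a pair, one component from each; accept when both components accept. Minimizing collapses redundant product states.
A 5-state machine:
        p   q  
>  s0   s1  s2 
   s1   s1  s3 
   s2   s2  s0 
   s3   s2  s4 
 * s4   s1  s2 
(> = start, * = accepting)

start=s0; accept=s4; s0-p>s1; s0-q>s2; s1-p>s1; s1-q>s3; s2-p>s2; s2-q>s0; s3-p>s2; s3-q>s4; s4-p>s1; s4-q>s2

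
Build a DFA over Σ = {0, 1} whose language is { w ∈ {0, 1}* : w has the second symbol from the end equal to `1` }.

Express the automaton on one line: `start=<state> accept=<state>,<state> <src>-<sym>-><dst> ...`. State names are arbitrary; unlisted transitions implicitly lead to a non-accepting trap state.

Because acceptance depends on a position counted from the end, the machine has to buffer the most recent 2 symbols. Make each state the string of the last up-to-2 symbols read; on input `x` shift the window left and append `x`. Accept when the buffered window has length 2 and begins with `1`.
A 7-state machine:
        0   1  
>  q0   q1  q2 
   q1   q3  q4 
   q2   q5  q6 
   q3   q3  q4 
   q4   q5  q6 
 * q5   q3  q4 
 * q6   q5  q6 
(> = start, * = accepting)

start=q0 accept=q5,q6 q0-0->q1 q0-1->q2 q1-0->q3 q1-1->q4 q2-0->q5 q2-1->q6 q3-0->q3 q3-1->q4 q4-0->q5 q4-1->q6 q5-0->q3 q5-1->q4 q6-0->q5 q6-1->q6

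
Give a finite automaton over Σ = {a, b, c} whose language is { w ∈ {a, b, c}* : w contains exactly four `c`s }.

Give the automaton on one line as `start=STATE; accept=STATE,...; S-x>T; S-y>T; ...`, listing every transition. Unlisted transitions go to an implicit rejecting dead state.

Count `c`s, saturating at 5: states s0 through s4 mean 0 through 4 `c`s seen; s5 means more than 4. Each `c` increments (capped at s5); other symbols loop. Accept from {s4}.
With 6 states:
        a   b   c  
>  s0   s0  s0  s1 
   s1   s1  s1  s2 
   s2   s2  s2  s3 
   s3   s3  s3  s4 
 * s4   s4  s4  s5 
   s5   s5  s5  s5 
(> = start, * = accepting)

start=s0; accept=s4; s0-a>s0; s0-b>s0; s0-c>s1; s1-a>s1; s1-b>s1; s1-c>s2; s2-a>s2; s2-b>s2; s2-c>s3; s3-a>s3; s3-b>s3; s3-c>s4; s4-a>s4; s4-b>s4; s4-c>s5; s5-a>s5; s5-b>s5; s5-c>s5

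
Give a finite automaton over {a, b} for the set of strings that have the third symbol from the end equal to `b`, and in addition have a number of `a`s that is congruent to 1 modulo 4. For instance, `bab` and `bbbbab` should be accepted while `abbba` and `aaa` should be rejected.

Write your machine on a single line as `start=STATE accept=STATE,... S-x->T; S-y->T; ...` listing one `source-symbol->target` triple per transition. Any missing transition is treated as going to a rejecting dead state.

start=s0; accept=s9,s10,s12,s14; s0-a->s1; s0-b->s2; s1-a->s3; s1-b->s4; s2-a->s5; s2-b->s6; s3-a->s7; s3-b->s3; s4-a->s3; s4-b->s8; s5-a->s3; s5-b->s9; s6-a->s10; s6-b->s6; s7-a->s0; s7-b->s11; s8-a->s3; s8-b->s12; s9-a->s3; s9-b->s8; s10-a->s3; s10-b->s9; s11-a->s13; s11-b->s11; s12-a->s3; s12-b->s12; s13-a->s14; s13-b->s2; s14-a->s3; s14-b->s4

Run two small machines in parallel and take their product. The first has 15 states tracking the last 3 symbols read; the second has 4 states tracking the count of `a`s modulo 4. A product state is a pair (one from each), accepting exactly when both do. Minimizing collapses redundant product states.
          a    b  
>  s0     s1   s2 
   s1     s3   s4 
   s2     s5   s6 
   s3     s7   s3 
   s4     s3   s8 
   s5     s3   s9 
   s6    s10   s6 
   s7     s0  s11 
   s8     s3  s12 
 * s9     s3   s8 
 * s10    s3   s9 
   s11   s13  s11 
 * s12    s3  s12 
   s13   s14   s2 
 * s14    s3   s4 
(> = start, * = accepting)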